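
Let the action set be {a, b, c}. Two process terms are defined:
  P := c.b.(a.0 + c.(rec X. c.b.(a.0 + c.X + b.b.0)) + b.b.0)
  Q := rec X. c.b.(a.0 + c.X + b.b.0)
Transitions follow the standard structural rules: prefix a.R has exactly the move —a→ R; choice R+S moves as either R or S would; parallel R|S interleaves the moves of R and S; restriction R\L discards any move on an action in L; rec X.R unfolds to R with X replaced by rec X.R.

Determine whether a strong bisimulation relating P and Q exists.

P's transition system — 6 states:
  m0 = c.b.(a.0 + c.(rec X. c.b.(a.0 + c.X + b.b.0)) + b.b.0) → -c-> m1
  m1 = b.(a.0 + c.(rec X. c.b.(a.0 + c.X + b.b.0)) + b.b.0) → -b-> m2
  m2 = a.0 + c.(rec X. c.b.(a.0 + c.X + b.b.0)) + b.b.0 → -a-> m3, -b-> m4, -c-> m5
  m3 = 0 → (no moves)
  m4 = b.0 → -b-> m3
  m5 = rec X. c.b.(a.0 + c.X + b.b.0) → -c-> m1
Q's transition system — 5 states:
  n0 = rec X. c.b.(a.0 + c.X + b.b.0) → -c-> n1
  n1 = b.(a.0 + c.(rec X. c.b.(a.0 + c.X + b.b.0)) + b.b.0) → -b-> n2
  n2 = a.0 + c.(rec X. c.b.(a.0 + c.X + b.b.0)) + b.b.0 → -a-> n3, -b-> n4, -c-> n0
  n3 = 0 → (no moves)
  n4 = b.0 → -b-> n3
Coarsest stable partition (strong bisimilarity classes):
  B0 = {m0, m5, n0}
  B1 = {m1, n1}
  B2 = {m2, n2}
  B3 = {m3, n3}
  B4 = {m4, n4}
m0 ∈ B0, n0 ∈ B0 → same block

bisimilar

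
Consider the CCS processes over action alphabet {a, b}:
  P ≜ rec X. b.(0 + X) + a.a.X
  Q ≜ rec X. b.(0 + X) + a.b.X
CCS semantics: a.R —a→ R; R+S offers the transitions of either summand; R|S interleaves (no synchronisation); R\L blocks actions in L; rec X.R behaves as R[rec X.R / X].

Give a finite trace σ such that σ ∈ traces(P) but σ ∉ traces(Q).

aa

P's transition system — 3 states:
  m0 = rec X. b.(0 + X) + a.a.X → --a--▸ m1, --b--▸ m2
  m1 = a.(rec X. b.(0 + X) + a.a.X) → --a--▸ m0
  m2 = 0 + (rec X. b.(0 + X) + a.a.X) → --a--▸ m1, --b--▸ m2
Q's transition system — 3 states:
  n0 = rec X. b.(0 + X) + a.b.X → --a--▸ n1, --b--▸ n2
  n1 = b.(rec X. b.(0 + X) + a.b.X) → --b--▸ n0
  n2 = 0 + (rec X. b.(0 + X) + a.b.X) → --a--▸ n1, --b--▸ n2
Executing aa from P (initial set {m0}):
  [1] a ⇒ {m1}
  [2] a ⇒ {m0}
  ✓ P
Executing aa from Q (initial set {n0}):
  [1] a ⇒ {n1}
  [2] a ⇒ ∅ (Q stuck)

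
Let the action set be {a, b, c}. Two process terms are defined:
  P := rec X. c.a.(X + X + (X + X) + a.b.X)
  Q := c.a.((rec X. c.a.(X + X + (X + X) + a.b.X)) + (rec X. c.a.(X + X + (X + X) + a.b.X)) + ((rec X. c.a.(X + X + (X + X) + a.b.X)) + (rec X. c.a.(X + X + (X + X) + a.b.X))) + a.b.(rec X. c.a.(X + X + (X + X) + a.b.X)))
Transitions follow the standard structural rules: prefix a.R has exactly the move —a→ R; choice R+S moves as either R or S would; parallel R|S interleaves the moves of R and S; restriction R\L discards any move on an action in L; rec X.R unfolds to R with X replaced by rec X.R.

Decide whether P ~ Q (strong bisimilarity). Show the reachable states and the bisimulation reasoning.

P's transition system — 4 states:
  s0 = rec X. c.a.(X + X + (X + X) + a.b.X) has moves =c=> s1
  s1 = a.((rec X. c.a.(X + X + (X + X) + a.b.X)) + (rec X. c.a.(X + X + (X + X) + a.b.X)) + ((rec X. c.a.(X + X + (X + X) + a.b.X)) + (rec X. c.a.(X + X + (X + X) + a.b.X))) + a.b.(rec X. c.a.(X + X + (X + X) + a.b.X))) has moves =a=> s2
  s2 = (rec X. c.a.(X + X + (X + X) + a.b.X)) + (rec X. c.a.(X + X + (X + X) + a.b.X)) + ((rec X. c.a.(X + X + (X + X) + a.b.X)) + (rec X. c.a.(X + X + (X + X) + a.b.X))) + a.b.(rec X. c.a.(X + X + (X + X) + a.b.X)) has moves =a=> s3, =c=> s1
  s3 = b.(rec X. c.a.(X + X + (X + X) + a.b.X)) has moves =b=> s0
Q's transition system — 5 states:
  t0 = c.a.((rec X. c.a.(X + X + (X + X) + a.b.X)) + (rec X. c.a.(X + X + (X + X) + a.b.X)) + ((rec X. c.a.(X + X + (X + X) + a.b.X)) + (rec X. c.a.(X + X + (X + X) + a.b.X))) + a.b.(rec X. c.a.(X + X + (X + X) + a.b.X))) has moves =c=> t1
  t1 = a.((rec X. c.a.(X + X + (X + X) + a.b.X)) + (rec X. c.a.(X + X + (X + X) + a.b.X)) + ((rec X. c.a.(X + X + (X + X) + a.b.X)) + (rec X. c.a.(X + X + (X + X) + a.b.X))) + a.b.(rec X. c.a.(X + X + (X + X) + a.b.X))) has moves =a=> t2
  t2 = (rec X. c.a.(X + X + (X + X) + a.b.X)) + (rec X. c.a.(X + X + (X + X) + a.b.X)) + ((rec X. c.a.(X + X + (X + X) + a.b.X)) + (rec X. c.a.(X + X + (X + X) + a.b.X))) + a.b.(rec X. c.a.(X + X + (X + X) + a.b.X)) has moves =a=> t3, =c=> t1
  t3 = b.(rec X. c.a.(X + X + (X + X) + a.b.X)) has moves =b=> t4
  t4 = rec X. c.a.(X + X + (X + X) + a.b.X) has moves =c=> t1
Coarsest stable partition (strong bisimilarity classes):
  B0 = {s0, t0, t4}
  B1 = {s1, t1}
  B2 = {s2, t2}
  B3 = {s3, t3}
s0 ∈ B0, t0 ∈ B0 → same block

bisimilar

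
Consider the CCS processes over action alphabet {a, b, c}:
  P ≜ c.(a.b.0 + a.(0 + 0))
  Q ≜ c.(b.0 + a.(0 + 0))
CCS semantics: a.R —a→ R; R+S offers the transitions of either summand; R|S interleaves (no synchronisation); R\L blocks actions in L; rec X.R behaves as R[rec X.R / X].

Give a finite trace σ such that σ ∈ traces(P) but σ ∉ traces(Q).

cab

Reachable graph of P (5 states):
  m0 = c.(a.b.0 + a.(0 + 0)) ⊢ ··c··> m1
  m1 = a.b.0 + a.(0 + 0) ⊢ ··a··> m2, ··a··> m3
  m2 = 0 + 0 ⊢ stopped
  m3 = b.0 ⊢ ··b··> m4
  m4 = 0 ⊢ stopped
Reachable graph of Q (4 states):
  n0 = c.(b.0 + a.(0 + 0)) ⊢ ··c··> n1
  n1 = b.0 + a.(0 + 0) ⊢ ··a··> n2, ··b··> n3
  n2 = 0 + 0 ⊢ stopped
  n3 = 0 ⊢ stopped
Executing cab from P (initial set {m0}):
  step 1 (c): {m1}
  step 2 (a): {m2, m3}
  step 3 (b): {m4}
  — P admits the full trace.
Executing cab from Q (initial set {n0}):
  step 1 (c): {n1}
  step 2 (a): {n2}
  step 3 (b): no successor for Q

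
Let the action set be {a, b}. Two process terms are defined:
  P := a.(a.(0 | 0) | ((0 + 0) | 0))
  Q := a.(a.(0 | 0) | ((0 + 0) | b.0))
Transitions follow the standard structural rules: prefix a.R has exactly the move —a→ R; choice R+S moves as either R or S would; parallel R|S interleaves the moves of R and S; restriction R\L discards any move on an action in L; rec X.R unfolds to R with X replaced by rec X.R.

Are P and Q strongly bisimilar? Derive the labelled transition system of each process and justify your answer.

P ≁ Q

Reachable graph of P (3 states):
  m0 = a.(a.(0 | 0) | ((0 + 0) | 0)) has moves =a=> m1
  m1 = a.(0 | 0) | ((0 + 0) | 0) has moves =a=> m2
  m2 = 0 | 0 | ((0 + 0) | 0) has moves deadlocked
Reachable graph of Q (5 states):
  n0 = a.(a.(0 | 0) | ((0 + 0) | b.0)) has moves =a=> n1
  n1 = a.(0 | 0) | ((0 + 0) | b.0) has moves =a=> n2, =b=> n3
  n2 = 0 | 0 | ((0 + 0) | b.0) has moves =b=> n4
  n3 = a.(0 | 0) | ((0 + 0) | 0) has moves =a=> n4
  n4 = 0 | 0 | ((0 + 0) | 0) has moves deadlocked
Partition-refinement fixed point:
  B0 = {m0}
  B1 = {m1, n3}
  B2 = {m2, n4}
  B3 = {n0}
  B4 = {n1}
  B5 = {n2}
m0 ∈ B0, n0 ∈ B3 → different blocks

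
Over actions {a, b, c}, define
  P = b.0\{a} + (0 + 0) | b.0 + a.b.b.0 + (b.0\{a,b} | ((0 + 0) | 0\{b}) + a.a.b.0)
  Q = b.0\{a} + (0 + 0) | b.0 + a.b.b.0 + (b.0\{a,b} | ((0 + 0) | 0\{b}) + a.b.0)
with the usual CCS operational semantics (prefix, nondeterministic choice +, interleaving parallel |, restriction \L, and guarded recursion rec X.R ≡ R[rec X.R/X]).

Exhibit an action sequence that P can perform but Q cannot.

LTS(P): 8 reachable states
  s0 = b.0\{a} + (0 + 0) | b.0 + a.b.b.0 + (b.0\{a,b} | ((0 + 0) | 0\{b}) + a.a.b.0) → =a=> s1, =a=> s2, =b=> s3, =b=> s4, =b=> s5
  s1 = a.b.0 → =a=> s6
  s2 = b.b.0 → =b=> s6
  s3 = (0 + 0) | 0 → ∅
  s4 = 0\{a,b} | ((0 + 0) | 0\{b}) → ∅
  s5 = 0\{a} → ∅
  s6 = b.0 → =b=> s7
  s7 = 0 → ∅
LTS(Q): 7 reachable states
  t0 = b.0\{a} + (0 + 0) | b.0 + a.b.b.0 + (b.0\{a,b} | ((0 + 0) | 0\{b}) + a.b.0) → =a=> t1, =a=> t2, =b=> t3, =b=> t4, =b=> t5
  t1 = b.0 → =b=> t6
  t2 = b.b.0 → =b=> t1
  t3 = (0 + 0) | 0 → ∅
  t4 = 0\{a,b} | ((0 + 0) | 0\{b}) → ∅
  t5 = 0\{a} → ∅
  t6 = 0 → ∅
Executing aa from P (initial set {s0}):
  step 1 (a): {s1, s2}
  step 2 (a): {s6}
  ✓ P
Executing aa from Q (initial set {t0}):
  step 1 (a): {t1, t2}
  step 2 (a): ∅ (Q stuck)

aa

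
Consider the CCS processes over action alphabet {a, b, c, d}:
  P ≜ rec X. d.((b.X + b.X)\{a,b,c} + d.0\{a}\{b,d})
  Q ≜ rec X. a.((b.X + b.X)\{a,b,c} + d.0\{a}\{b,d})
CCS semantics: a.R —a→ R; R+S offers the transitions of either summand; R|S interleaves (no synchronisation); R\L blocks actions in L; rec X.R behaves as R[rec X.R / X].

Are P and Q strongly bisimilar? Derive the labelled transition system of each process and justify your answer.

LTS(P): 3 reachable states
  s0 = rec X. d.((b.X + b.X)\{a,b,c} + d.0\{a}\{b,d}) | —d→ s1
  s1 = (b.(rec X. d.((b.X + b.X)\{a,b,c} + d.0\{a}\{b,d})) + b.(rec X. d.((b.X + b.X)\{a,b,c} + d.0\{a}\{b,d})))\{a,b,c} + d.0\{a}\{b,d} | —d→ s2
  s2 = 0\{a}\{b,d} | ·
LTS(Q): 3 reachable states
  t0 = rec X. a.((b.X + b.X)\{a,b,c} + d.0\{a}\{b,d}) | —a→ t1
  t1 = (b.(rec X. a.((b.X + b.X)\{a,b,c} + d.0\{a}\{b,d})) + b.(rec X. a.((b.X + b.X)\{a,b,c} + d.0\{a}\{b,d})))\{a,b,c} + d.0\{a}\{b,d} | —d→ t2
  t2 = 0\{a}\{b,d} | ·
Coarsest stable partition (strong bisimilarity classes):
  B0 = {s0}
  B1 = {s1, t1}
  B2 = {s2, t2}
  B3 = {t0}
s0 ∈ B0, t0 ∈ B3 → different blocks

NO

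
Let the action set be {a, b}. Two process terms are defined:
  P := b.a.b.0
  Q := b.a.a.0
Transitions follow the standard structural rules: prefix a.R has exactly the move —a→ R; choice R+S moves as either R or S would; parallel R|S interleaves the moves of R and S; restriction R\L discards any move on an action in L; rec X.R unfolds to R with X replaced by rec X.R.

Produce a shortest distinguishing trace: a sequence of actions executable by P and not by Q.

bab

LTS(P): 4 reachable states
  p0 = b.a.b.0 has moves =b=> p1
  p1 = a.b.0 has moves =a=> p2
  p2 = b.0 has moves =b=> p3
  p3 = 0 has moves (no moves)
LTS(Q): 4 reachable states
  q0 = b.a.a.0 has moves =b=> q1
  q1 = a.a.0 has moves =a=> q2
  q2 = a.0 has moves =a=> q3
  q3 = 0 has moves (no moves)
Trace ⟨bab⟩ through P, begin at {p0}:
  step 1 (b): {p1}
  step 2 (a): {p2}
  step 3 (b): {p3}
  ✓ P
Trace ⟨bab⟩ through Q, begin at {q0}:
  step 1 (b): {q1}
  step 2 (a): {q2}
  step 3 (b): no successor for Q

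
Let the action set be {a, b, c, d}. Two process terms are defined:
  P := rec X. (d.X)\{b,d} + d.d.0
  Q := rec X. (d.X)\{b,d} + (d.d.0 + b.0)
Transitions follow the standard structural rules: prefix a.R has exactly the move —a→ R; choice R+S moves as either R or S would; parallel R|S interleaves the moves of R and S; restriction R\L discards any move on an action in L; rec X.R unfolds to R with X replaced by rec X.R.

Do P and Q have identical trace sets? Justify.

P's transition system — 3 states:
  s0 = rec X. (d.X)\{b,d} + d.d.0 → =d=> s1
  s1 = d.0 → =d=> s2
  s2 = 0 → ·
Q's transition system — 3 states:
  t0 = rec X. (d.X)\{b,d} + (d.d.0 + b.0) → =b=> t1, =d=> t2
  t1 = 0 → ·
  t2 = d.0 → =d=> t1
Executing b from Q (initial set {t0}):
  [1] b ⇒ {t1}
  ✓ Q
Executing b from P (initial set {s0}):
  [1] b ⇒ no successor for P

NO — witness ⟨b⟩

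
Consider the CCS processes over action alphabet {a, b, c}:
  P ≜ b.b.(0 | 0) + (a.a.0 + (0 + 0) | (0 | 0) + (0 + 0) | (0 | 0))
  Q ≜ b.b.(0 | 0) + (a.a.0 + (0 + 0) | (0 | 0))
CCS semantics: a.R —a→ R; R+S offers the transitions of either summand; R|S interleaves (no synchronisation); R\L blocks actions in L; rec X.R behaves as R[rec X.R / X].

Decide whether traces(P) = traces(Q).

YES

P's transition system — 5 states:
  p0 = b.b.(0 | 0) + (a.a.0 + (0 + 0) | (0 | 0) + (0 + 0) | (0 | 0)) → ··a··> p1, ··b··> p2
  p1 = a.0 → ··a··> p3
  p2 = b.(0 | 0) → ··b··> p4
  p3 = 0 → stopped
  p4 = 0 | 0 → stopped
Q's transition system — 5 states:
  q0 = b.b.(0 | 0) + (a.a.0 + (0 + 0) | (0 | 0)) → ··a··> q1, ··b··> q2
  q1 = a.0 → ··a··> q3
  q2 = b.(0 | 0) → ··b··> q4
  q3 = 0 → stopped
  q4 = 0 | 0 → stopped
Bisimilarity quotient blocks:
  B0 = {p0, q0}
  B1 = {p2, q2}
  B2 = {p3, p4, q3, q4}
  B3 = {p1, q1}
p0 ∈ B0, q0 ∈ B0 → same block
Bisimilar ⇒ trace-equivalent.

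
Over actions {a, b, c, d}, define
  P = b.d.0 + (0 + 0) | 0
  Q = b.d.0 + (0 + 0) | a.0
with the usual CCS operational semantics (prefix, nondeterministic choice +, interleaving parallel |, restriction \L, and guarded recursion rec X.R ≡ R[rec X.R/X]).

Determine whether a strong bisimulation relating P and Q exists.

P ≁ Q

P's transition system — 3 states:
  s0 = b.d.0 + (0 + 0) | 0 has moves —b→ s1
  s1 = d.0 has moves —d→ s2
  s2 = 0 has moves deadlocked
Q's transition system — 4 states:
  t0 = b.d.0 + (0 + 0) | a.0 has moves —a→ t1, —b→ t2
  t1 = (0 + 0) | 0 has moves deadlocked
  t2 = d.0 has moves —d→ t3
  t3 = 0 has moves deadlocked
Partition-refinement fixed point:
  B0 = {s0}
  B1 = {s1, t2}
  B2 = {s2, t1, t3}
  B3 = {t0}
s0 ∈ B0, t0 ∈ B3 → different blocks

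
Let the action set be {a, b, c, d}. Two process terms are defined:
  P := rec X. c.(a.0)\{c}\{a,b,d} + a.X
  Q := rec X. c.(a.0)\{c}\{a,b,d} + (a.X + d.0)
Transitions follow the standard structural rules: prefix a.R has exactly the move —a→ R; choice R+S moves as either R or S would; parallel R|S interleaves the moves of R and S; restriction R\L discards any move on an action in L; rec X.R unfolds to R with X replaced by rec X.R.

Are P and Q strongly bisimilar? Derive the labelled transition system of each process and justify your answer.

NO

Reachable graph of P (2 states):
  m0 = rec X. c.(a.0)\{c}\{a,b,d} + a.X | ··a··> m0, ··c··> m1
  m1 = (a.0)\{c}\{a,b,d} | (no moves)
Reachable graph of Q (3 states):
  n0 = rec X. c.(a.0)\{c}\{a,b,d} + (a.X + d.0) | ··a··> n0, ··c··> n1, ··d··> n2
  n1 = (a.0)\{c}\{a,b,d} | (no moves)
  n2 = 0 | (no moves)
Partition-refinement fixed point:
  B0 = {m0}
  B1 = {m1, n1, n2}
  B2 = {n0}
m0 ∈ B0, n0 ∈ B2 → different blocks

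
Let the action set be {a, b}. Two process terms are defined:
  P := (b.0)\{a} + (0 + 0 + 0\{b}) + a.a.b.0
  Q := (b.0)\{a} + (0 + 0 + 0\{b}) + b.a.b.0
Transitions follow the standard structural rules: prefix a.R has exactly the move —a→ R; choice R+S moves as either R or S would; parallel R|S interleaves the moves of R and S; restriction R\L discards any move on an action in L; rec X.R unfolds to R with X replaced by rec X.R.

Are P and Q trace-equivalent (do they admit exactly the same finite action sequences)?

Reachable graph of P (5 states):
  p0 = (b.0)\{a} + (0 + 0 + 0\{b}) + a.a.b.0 :: —a→ p1, —b→ p2
  p1 = a.b.0 :: —a→ p3
  p2 = 0\{a} :: ∅
  p3 = b.0 :: —b→ p4
  p4 = 0 :: ∅
Reachable graph of Q (5 states):
  q0 = (b.0)\{a} + (0 + 0 + 0\{b}) + b.a.b.0 :: —b→ q1, —b→ q2
  q1 = 0\{a} :: ∅
  q2 = a.b.0 :: —a→ q3
  q3 = b.0 :: —b→ q4
  q4 = 0 :: ∅
Run σ = ⟨a⟩ on P: start {p0}
  [1] a ⇒ {p1}
  — P admits the full trace.
Run σ = ⟨a⟩ on Q: start {q0}
  [1] a ⇒ no successor for Q

trace-distinct — witness ⟨a⟩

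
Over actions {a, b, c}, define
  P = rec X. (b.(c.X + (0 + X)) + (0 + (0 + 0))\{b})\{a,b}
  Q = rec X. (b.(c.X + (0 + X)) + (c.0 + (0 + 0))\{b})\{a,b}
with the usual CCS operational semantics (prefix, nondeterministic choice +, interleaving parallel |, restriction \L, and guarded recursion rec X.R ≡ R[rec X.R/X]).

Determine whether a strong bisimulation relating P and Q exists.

not bisimilar

LTS(P): 1 reachable states
  s0 = rec X. (b.(c.X + (0 + X)) + (0 + (0 + 0))\{b})\{a,b} has moves ·
LTS(Q): 2 reachable states
  t0 = rec X. (b.(c.X + (0 + X)) + (c.0 + (0 + 0))\{b})\{a,b} has moves --c--▸ t1
  t1 = 0\{b}\{a,b} has moves ·
Partition-refinement fixed point:
  B0 = {s0, t1}
  B1 = {t0}
s0 ∈ B0, t0 ∈ B1 → different blocks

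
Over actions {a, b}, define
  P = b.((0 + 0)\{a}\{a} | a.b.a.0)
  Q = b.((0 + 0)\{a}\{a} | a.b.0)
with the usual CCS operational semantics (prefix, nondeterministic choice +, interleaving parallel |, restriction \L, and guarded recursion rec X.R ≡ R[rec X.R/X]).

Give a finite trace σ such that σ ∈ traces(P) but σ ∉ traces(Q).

baba

LTS(P): 5 reachable states
  p0 = b.((0 + 0)\{a}\{a} | a.b.a.0) ⊢ --b--▸ p1
  p1 = (0 + 0)\{a}\{a} | a.b.a.0 ⊢ --a--▸ p2
  p2 = (0 + 0)\{a}\{a} | b.a.0 ⊢ --b--▸ p3
  p3 = (0 + 0)\{a}\{a} | a.0 ⊢ --a--▸ p4
  p4 = (0 + 0)\{a}\{a} | 0 ⊢ (no moves)
LTS(Q): 4 reachable states
  q0 = b.((0 + 0)\{a}\{a} | a.b.0) ⊢ --b--▸ q1
  q1 = (0 + 0)\{a}\{a} | a.b.0 ⊢ --a--▸ q2
  q2 = (0 + 0)\{a}\{a} | b.0 ⊢ --b--▸ q3
  q3 = (0 + 0)\{a}\{a} | 0 ⊢ (no moves)
Executing baba from P (initial set {p0}):
  step 1 (b): {p1}
  step 2 (a): {p2}
  step 3 (b): {p3}
  step 4 (a): {p4}
  — P admits the full trace.
Executing baba from Q (initial set {q0}):
  step 1 (b): {q1}
  step 2 (a): {q2}
  step 3 (b): {q3}
  step 4 (a): no successor for Q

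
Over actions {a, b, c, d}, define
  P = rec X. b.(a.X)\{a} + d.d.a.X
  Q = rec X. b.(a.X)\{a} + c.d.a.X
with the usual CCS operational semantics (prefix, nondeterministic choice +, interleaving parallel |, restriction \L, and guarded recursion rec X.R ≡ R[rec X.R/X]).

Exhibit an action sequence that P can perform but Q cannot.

d

P's transition system — 4 states:
  u0 = rec X. b.(a.X)\{a} + d.d.a.X has moves --b--▸ u1, --d--▸ u2
  u1 = (a.(rec X. b.(a.X)\{a} + d.d.a.X))\{a} has moves stopped
  u2 = d.a.(rec X. b.(a.X)\{a} + d.d.a.X) has moves --d--▸ u3
  u3 = a.(rec X. b.(a.X)\{a} + d.d.a.X) has moves --a--▸ u0
Q's transition system — 4 states:
  v0 = rec X. b.(a.X)\{a} + c.d.a.X has moves --b--▸ v1, --c--▸ v2
  v1 = (a.(rec X. b.(a.X)\{a} + c.d.a.X))\{a} has moves stopped
  v2 = d.a.(rec X. b.(a.X)\{a} + c.d.a.X) has moves --d--▸ v3
  v3 = a.(rec X. b.(a.X)\{a} + c.d.a.X) has moves --a--▸ v0
Executing d from P (initial set {u0}):
  step 1 (d): {u2}
  P completes σ.
Executing d from Q (initial set {v0}):
  step 1 (d): no successor for Q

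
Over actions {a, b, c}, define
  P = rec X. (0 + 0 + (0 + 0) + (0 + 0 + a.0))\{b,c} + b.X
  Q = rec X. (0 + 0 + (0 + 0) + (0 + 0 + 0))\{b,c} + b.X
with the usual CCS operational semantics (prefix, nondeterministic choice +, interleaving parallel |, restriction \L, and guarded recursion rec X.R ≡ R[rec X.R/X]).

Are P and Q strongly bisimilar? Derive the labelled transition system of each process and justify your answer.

LTS(P): 2 reachable states
  m0 = rec X. (0 + 0 + (0 + 0) + (0 + 0 + a.0))\{b,c} + b.X has moves --a--▸ m1, --b--▸ m0
  m1 = 0\{b,c} has moves stopped
LTS(Q): 1 reachable states
  n0 = rec X. (0 + 0 + (0 + 0) + (0 + 0 + 0))\{b,c} + b.X has moves --b--▸ n0
Partition-refinement fixed point:
  B0 = {m0}
  B1 = {m1}
  B2 = {n0}
m0 ∈ B0, n0 ∈ B2 → different blocks

not bisimilar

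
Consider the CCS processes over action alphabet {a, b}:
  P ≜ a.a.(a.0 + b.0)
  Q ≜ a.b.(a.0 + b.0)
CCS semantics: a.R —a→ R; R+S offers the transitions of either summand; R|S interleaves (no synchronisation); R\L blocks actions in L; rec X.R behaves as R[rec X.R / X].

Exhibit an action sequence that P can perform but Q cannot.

aa

Reachable graph of P (4 states):
  u0 = a.a.(a.0 + b.0) has moves =a=> u1
  u1 = a.(a.0 + b.0) has moves =a=> u2
  u2 = a.0 + b.0 has moves =a=> u3, =b=> u3
  u3 = 0 has moves ·
Reachable graph of Q (4 states):
  v0 = a.b.(a.0 + b.0) has moves =a=> v1
  v1 = b.(a.0 + b.0) has moves =b=> v2
  v2 = a.0 + b.0 has moves =a=> v3, =b=> v3
  v3 = 0 has moves ·
Run σ = ⟨aa⟩ on P: start {u0}
  [1] a ⇒ {u1}
  [2] a ⇒ {u2}
  P completes σ.
Run σ = ⟨aa⟩ on Q: start {v0}
  [1] a ⇒ {v1}
  [2] a ⇒ ∅  — Q cannot continue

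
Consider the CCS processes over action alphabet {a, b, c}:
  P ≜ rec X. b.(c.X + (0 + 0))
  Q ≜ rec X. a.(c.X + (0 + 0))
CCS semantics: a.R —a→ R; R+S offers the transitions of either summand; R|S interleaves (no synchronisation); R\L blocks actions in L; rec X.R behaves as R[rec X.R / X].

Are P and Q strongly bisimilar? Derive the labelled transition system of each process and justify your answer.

LTS(P): 2 reachable states
  m0 = rec X. b.(c.X + (0 + 0)) → ··b··> m1
  m1 = c.(rec X. b.(c.X + (0 + 0))) + (0 + 0) → ··c··> m0
LTS(Q): 2 reachable states
  n0 = rec X. a.(c.X + (0 + 0)) → ··a··> n1
  n1 = c.(rec X. a.(c.X + (0 + 0))) + (0 + 0) → ··c··> n0
Partition-refinement fixed point:
  B0 = {m0}
  B1 = {m1}
  B2 = {n0}
  B3 = {n1}
m0 ∈ B0, n0 ∈ B2 → different blocks

not bisimilar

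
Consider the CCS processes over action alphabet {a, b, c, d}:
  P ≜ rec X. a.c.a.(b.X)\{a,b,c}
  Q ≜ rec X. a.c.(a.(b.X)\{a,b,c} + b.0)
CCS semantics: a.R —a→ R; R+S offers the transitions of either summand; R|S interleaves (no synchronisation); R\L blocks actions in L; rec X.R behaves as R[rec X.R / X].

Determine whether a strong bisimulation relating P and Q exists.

P ≁ Q

P's transition system — 4 states:
  m0 = rec X. a.c.a.(b.X)\{a,b,c} | ··a··> m1
  m1 = c.a.(b.(rec X. a.c.a.(b.X)\{a,b,c}))\{a,b,c} | ··c··> m2
  m2 = a.(b.(rec X. a.c.a.(b.X)\{a,b,c}))\{a,b,c} | ··a··> m3
  m3 = (b.(rec X. a.c.a.(b.X)\{a,b,c}))\{a,b,c} | deadlocked
Q's transition system — 5 states:
  n0 = rec X. a.c.(a.(b.X)\{a,b,c} + b.0) | ··a··> n1
  n1 = c.(a.(b.(rec X. a.c.(a.(b.X)\{a,b,c} + b.0)))\{a,b,c} + b.0) | ··c··> n2
  n2 = a.(b.(rec X. a.c.(a.(b.X)\{a,b,c} + b.0)))\{a,b,c} + b.0 | ··a··> n3, ··b··> n4
  n3 = (b.(rec X. a.c.(a.(b.X)\{a,b,c} + b.0)))\{a,b,c} | deadlocked
  n4 = 0 | deadlocked
Coarsest stable partition (strong bisimilarity classes):
  B0 = {m0}
  B1 = {m1}
  B2 = {m2}
  B3 = {m3, n3, n4}
  B4 = {n0}
  B5 = {n1}
  B6 = {n2}
m0 ∈ B0, n0 ∈ B4 → different blocks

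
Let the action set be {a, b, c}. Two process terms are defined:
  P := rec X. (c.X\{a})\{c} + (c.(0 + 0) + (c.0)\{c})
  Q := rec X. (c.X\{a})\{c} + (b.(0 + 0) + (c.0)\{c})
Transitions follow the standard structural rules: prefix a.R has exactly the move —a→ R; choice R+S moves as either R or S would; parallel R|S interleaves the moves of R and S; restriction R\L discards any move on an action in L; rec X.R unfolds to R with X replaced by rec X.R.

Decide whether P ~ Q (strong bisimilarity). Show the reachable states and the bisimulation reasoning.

NO

LTS(P): 2 reachable states
  u0 = rec X. (c.X\{a})\{c} + (c.(0 + 0) + (c.0)\{c}) :: =c=> u1
  u1 = 0 + 0 :: (no moves)
LTS(Q): 2 reachable states
  v0 = rec X. (c.X\{a})\{c} + (b.(0 + 0) + (c.0)\{c}) :: =b=> v1
  v1 = 0 + 0 :: (no moves)
Partition-refinement fixed point:
  B0 = {u0}
  B1 = {u1, v1}
  B2 = {v0}
u0 ∈ B0, v0 ∈ B2 → different blocks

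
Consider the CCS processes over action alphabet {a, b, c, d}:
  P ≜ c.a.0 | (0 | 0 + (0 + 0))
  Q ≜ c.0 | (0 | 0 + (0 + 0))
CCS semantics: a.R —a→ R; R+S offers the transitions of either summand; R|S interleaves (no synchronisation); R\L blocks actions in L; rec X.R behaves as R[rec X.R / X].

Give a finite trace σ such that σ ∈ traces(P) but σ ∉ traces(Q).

LTS(P): 3 reachable states
  p0 = c.a.0 | (0 | 0 + (0 + 0)) → ··c··> p1
  p1 = a.0 | (0 | 0 + (0 + 0)) → ··a··> p2
  p2 = 0 | (0 | 0 + (0 + 0)) → (no moves)
LTS(Q): 2 reachable states
  q0 = c.0 | (0 | 0 + (0 + 0)) → ··c··> q1
  q1 = 0 | (0 | 0 + (0 + 0)) → (no moves)
Executing ca from P (initial set {p0}):
  [1] c ⇒ {p1}
  [2] a ⇒ {p2}
  — P admits the full trace.
Executing ca from Q (initial set {q0}):
  [1] c ⇒ {q1}
  [2] a ⇒ ∅  — Q cannot continue

ca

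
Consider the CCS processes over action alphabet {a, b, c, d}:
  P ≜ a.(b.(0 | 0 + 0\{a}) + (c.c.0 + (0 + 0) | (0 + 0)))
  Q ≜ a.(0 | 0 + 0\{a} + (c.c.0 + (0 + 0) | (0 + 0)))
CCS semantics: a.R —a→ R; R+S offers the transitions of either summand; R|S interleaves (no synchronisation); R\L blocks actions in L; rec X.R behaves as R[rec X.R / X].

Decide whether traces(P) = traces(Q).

P's transition system — 5 states:
  p0 = a.(b.(0 | 0 + 0\{a}) + (c.c.0 + (0 + 0) | (0 + 0))) has moves ··a··> p1
  p1 = b.(0 | 0 + 0\{a}) + (c.c.0 + (0 + 0) | (0 + 0)) has moves ··b··> p2, ··c··> p3
  p2 = 0 | 0 + 0\{a} has moves (no moves)
  p3 = c.0 has moves ··c··> p4
  p4 = 0 has moves (no moves)
Q's transition system — 4 states:
  q0 = a.(0 | 0 + 0\{a} + (c.c.0 + (0 + 0) | (0 + 0))) has moves ··a··> q1
  q1 = 0 | 0 + 0\{a} + (c.c.0 + (0 + 0) | (0 + 0)) has moves ··c··> q2
  q2 = c.0 has moves ··c··> q3
  q3 = 0 has moves (no moves)
Trace ⟨ab⟩ through P, begin at {p0}:
  step 1 (a): {p1}
  step 2 (b): {p2}
  — P admits the full trace.
Trace ⟨ab⟩ through Q, begin at {q0}:
  step 1 (a): {q1}
  step 2 (b): no successor for Q

NO — witness ⟨ab⟩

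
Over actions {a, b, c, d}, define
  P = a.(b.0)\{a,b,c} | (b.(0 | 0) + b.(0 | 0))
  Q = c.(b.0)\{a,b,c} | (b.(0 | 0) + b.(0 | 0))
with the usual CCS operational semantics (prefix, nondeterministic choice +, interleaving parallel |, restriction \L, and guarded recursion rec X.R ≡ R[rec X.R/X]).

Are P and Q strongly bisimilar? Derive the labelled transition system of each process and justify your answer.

not bisimilar

P's transition system — 4 states:
  m0 = a.(b.0)\{a,b,c} | (b.(0 | 0) + b.(0 | 0)) → =a=> m1, =b=> m2
  m1 = (b.0)\{a,b,c} | (b.(0 | 0) + b.(0 | 0)) → =b=> m3
  m2 = a.(b.0)\{a,b,c} | (0 | 0) → =a=> m3
  m3 = (b.0)\{a,b,c} | (0 | 0) → ∅
Q's transition system — 4 states:
  n0 = c.(b.0)\{a,b,c} | (b.(0 | 0) + b.(0 | 0)) → =b=> n1, =c=> n2
  n1 = c.(b.0)\{a,b,c} | (0 | 0) → =c=> n3
  n2 = (b.0)\{a,b,c} | (b.(0 | 0) + b.(0 | 0)) → =b=> n3
  n3 = (b.0)\{a,b,c} | (0 | 0) → ∅
Partition-refinement fixed point:
  B0 = {m0}
  B1 = {m1, n2}
  B2 = {m3, n3}
  B3 = {m2}
  B4 = {n0}
  B5 = {n1}
m0 ∈ B0, n0 ∈ B4 → different blocks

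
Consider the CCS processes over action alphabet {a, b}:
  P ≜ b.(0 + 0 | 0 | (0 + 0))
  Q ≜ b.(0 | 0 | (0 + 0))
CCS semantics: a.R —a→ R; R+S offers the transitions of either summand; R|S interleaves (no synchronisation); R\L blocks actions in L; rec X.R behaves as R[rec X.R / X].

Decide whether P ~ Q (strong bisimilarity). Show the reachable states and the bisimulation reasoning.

P ~ Q

Reachable graph of P (2 states):
  u0 = b.(0 + 0 | 0 | (0 + 0)) ⊢ --b--▸ u1
  u1 = 0 + 0 | 0 | (0 + 0) ⊢ deadlocked
Reachable graph of Q (2 states):
  v0 = b.(0 | 0 | (0 + 0)) ⊢ --b--▸ v1
  v1 = 0 | 0 | (0 + 0) ⊢ deadlocked
Bisimilarity quotient blocks:
  B0 = {u0, v0}
  B1 = {u1, v1}
u0 ∈ B0, v0 ∈ B0 → same block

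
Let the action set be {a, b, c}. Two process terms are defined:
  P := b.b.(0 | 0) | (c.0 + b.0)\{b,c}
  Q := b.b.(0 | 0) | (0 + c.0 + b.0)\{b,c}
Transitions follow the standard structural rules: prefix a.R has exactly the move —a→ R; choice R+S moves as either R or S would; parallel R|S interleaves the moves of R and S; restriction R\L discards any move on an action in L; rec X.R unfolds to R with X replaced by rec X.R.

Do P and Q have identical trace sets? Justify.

P's transition system — 3 states:
  s0 = b.b.(0 | 0) | (c.0 + b.0)\{b,c} | =b=> s1
  s1 = b.(0 | 0) | (c.0 + b.0)\{b,c} | =b=> s2
  s2 = 0 | 0 | (c.0 + b.0)\{b,c} | deadlocked
Q's transition system — 3 states:
  t0 = b.b.(0 | 0) | (0 + c.0 + b.0)\{b,c} | =b=> t1
  t1 = b.(0 | 0) | (0 + c.0 + b.0)\{b,c} | =b=> t2
  t2 = 0 | 0 | (0 + c.0 + b.0)\{b,c} | deadlocked
Coarsest stable partition (strong bisimilarity classes):
  B0 = {s0, t0}
  B1 = {s1, t1}
  B2 = {s2, t2}
s0 ∈ B0, t0 ∈ B0 → same block
Bisimilar ⇒ trace-equivalent.

trace-equivalent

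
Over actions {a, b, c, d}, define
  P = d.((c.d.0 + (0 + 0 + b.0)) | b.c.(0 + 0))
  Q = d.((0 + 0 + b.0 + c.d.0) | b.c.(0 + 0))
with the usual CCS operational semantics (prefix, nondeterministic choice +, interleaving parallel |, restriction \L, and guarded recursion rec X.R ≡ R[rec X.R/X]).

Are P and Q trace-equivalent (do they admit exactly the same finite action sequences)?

traces(P) = traces(Q)

Reachable graph of P (10 states):
  s0 = d.((c.d.0 + (0 + 0 + b.0)) | b.c.(0 + 0)) → —d→ s1
  s1 = (c.d.0 + (0 + 0 + b.0)) | b.c.(0 + 0) → —b→ s2, —b→ s3, —c→ s4
  s2 = (c.d.0 + (0 + 0 + b.0)) | c.(0 + 0) → —b→ s5, —c→ s6, —c→ s7
  s3 = 0 | b.c.(0 + 0) → —b→ s5
  s4 = d.0 | b.c.(0 + 0) → —b→ s7, —d→ s3
  s5 = 0 | c.(0 + 0) → —c→ s8
  s6 = (c.d.0 + (0 + 0 + b.0)) | (0 + 0) → —b→ s8, —c→ s9
  s7 = d.0 | c.(0 + 0) → —c→ s9, —d→ s5
  s8 = 0 | (0 + 0) → (no moves)
  s9 = d.0 | (0 + 0) → —d→ s8
Reachable graph of Q (10 states):
  t0 = d.((0 + 0 + b.0 + c.d.0) | b.c.(0 + 0)) → —d→ t1
  t1 = (0 + 0 + b.0 + c.d.0) | b.c.(0 + 0) → —b→ t2, —b→ t3, —c→ t4
  t2 = (0 + 0 + b.0 + c.d.0) | c.(0 + 0) → —b→ t5, —c→ t6, —c→ t7
  t3 = 0 | b.c.(0 + 0) → —b→ t5
  t4 = d.0 | b.c.(0 + 0) → —b→ t7, —d→ t3
  t5 = 0 | c.(0 + 0) → —c→ t8
  t6 = (0 + 0 + b.0 + c.d.0) | (0 + 0) → —b→ t8, —c→ t9
  t7 = d.0 | c.(0 + 0) → —c→ t9, —d→ t5
  t8 = 0 | (0 + 0) → (no moves)
  t9 = d.0 | (0 + 0) → —d→ t8
Coarsest stable partition (strong bisimilarity classes):
  B0 = {s0, t0}
  B1 = {s1, t1}
  B2 = {s3, t3}
  B3 = {s5, t5}
  B4 = {s8, t8}
  B5 = {s4, t4}
  B6 = {s7, t7}
  B7 = {s9, t9}
  B8 = {s2, t2}
  B9 = {s6, t6}
s0 ∈ B0, t0 ∈ B0 → same block
Bisimilar ⇒ trace-equivalent.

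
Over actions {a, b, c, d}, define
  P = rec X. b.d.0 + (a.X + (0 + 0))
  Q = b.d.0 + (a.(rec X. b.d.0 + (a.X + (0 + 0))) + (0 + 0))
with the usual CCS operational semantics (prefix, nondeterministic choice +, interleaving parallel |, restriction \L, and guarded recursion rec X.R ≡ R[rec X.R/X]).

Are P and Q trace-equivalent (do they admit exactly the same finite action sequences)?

trace-equivalent

Reachable graph of P (3 states):
  m0 = rec X. b.d.0 + (a.X + (0 + 0)) | --a--▸ m0, --b--▸ m1
  m1 = d.0 | --d--▸ m2
  m2 = 0 | (no moves)
Reachable graph of Q (4 states):
  n0 = b.d.0 + (a.(rec X. b.d.0 + (a.X + (0 + 0))) + (0 + 0)) | --a--▸ n1, --b--▸ n2
  n1 = rec X. b.d.0 + (a.X + (0 + 0)) | --a--▸ n1, --b--▸ n2
  n2 = d.0 | --d--▸ n3
  n3 = 0 | (no moves)
Partition-refinement fixed point:
  B0 = {m0, n0, n1}
  B1 = {m1, n2}
  B2 = {m2, n3}
m0 ∈ B0, n0 ∈ B0 → same block
Bisimilar ⇒ trace-equivalent.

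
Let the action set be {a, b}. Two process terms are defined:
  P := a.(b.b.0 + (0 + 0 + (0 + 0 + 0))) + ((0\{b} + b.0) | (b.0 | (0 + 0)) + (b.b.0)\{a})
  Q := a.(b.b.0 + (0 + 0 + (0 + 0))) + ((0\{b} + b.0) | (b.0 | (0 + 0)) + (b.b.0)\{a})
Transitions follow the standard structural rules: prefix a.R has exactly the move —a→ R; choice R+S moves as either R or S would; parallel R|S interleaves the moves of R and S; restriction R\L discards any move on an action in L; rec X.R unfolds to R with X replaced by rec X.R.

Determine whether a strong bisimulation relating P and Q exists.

LTS(P): 9 reachable states
  m0 = a.(b.b.0 + (0 + 0 + (0 + 0 + 0))) + ((0\{b} + b.0) | (b.0 | (0 + 0)) + (b.b.0)\{a}) → —a→ m1, —b→ m2, —b→ m3, —b→ m4
  m1 = b.b.0 + (0 + 0 + (0 + 0 + 0)) → —b→ m5
  m2 = (0\{b} + b.0) | (0 | (0 + 0)) → —b→ m6
  m3 = (b.0)\{a} → —b→ m7
  m4 = 0 | (b.0 | (0 + 0)) → —b→ m6
  m5 = b.0 → —b→ m8
  m6 = 0 | (0 | (0 + 0)) → (no moves)
  m7 = 0\{a} → (no moves)
  m8 = 0 → (no moves)
LTS(Q): 9 reachable states
  n0 = a.(b.b.0 + (0 + 0 + (0 + 0))) + ((0\{b} + b.0) | (b.0 | (0 + 0)) + (b.b.0)\{a}) → —a→ n1, —b→ n2, —b→ n3, —b→ n4
  n1 = b.b.0 + (0 + 0 + (0 + 0)) → —b→ n5
  n2 = (0\{b} + b.0) | (0 | (0 + 0)) → —b→ n6
  n3 = (b.0)\{a} → —b→ n7
  n4 = 0 | (b.0 | (0 + 0)) → —b→ n6
  n5 = b.0 → —b→ n8
  n6 = 0 | (0 | (0 + 0)) → (no moves)
  n7 = 0\{a} → (no moves)
  n8 = 0 → (no moves)
Partition-refinement fixed point:
  B0 = {m0, n0}
  B1 = {m2, m3, m4, m5, n2, n3, n4, n5}
  B2 = {m6, m7, m8, n6, n7, n8}
  B3 = {m1, n1}
m0 ∈ B0, n0 ∈ B0 → same block

bisimilar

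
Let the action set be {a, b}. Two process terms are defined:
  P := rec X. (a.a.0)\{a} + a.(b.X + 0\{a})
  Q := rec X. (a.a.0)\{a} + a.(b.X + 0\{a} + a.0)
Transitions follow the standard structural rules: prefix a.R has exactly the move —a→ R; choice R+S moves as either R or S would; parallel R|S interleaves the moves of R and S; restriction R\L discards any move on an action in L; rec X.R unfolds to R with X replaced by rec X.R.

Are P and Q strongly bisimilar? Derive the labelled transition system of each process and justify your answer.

P ≁ Q

Reachable graph of P (2 states):
  s0 = rec X. (a.a.0)\{a} + a.(b.X + 0\{a}) has moves --a--▸ s1
  s1 = b.(rec X. (a.a.0)\{a} + a.(b.X + 0\{a})) + 0\{a} has moves --b--▸ s0
Reachable graph of Q (3 states):
  t0 = rec X. (a.a.0)\{a} + a.(b.X + 0\{a} + a.0) has moves --a--▸ t1
  t1 = b.(rec X. (a.a.0)\{a} + a.(b.X + 0\{a} + a.0)) + 0\{a} + a.0 has moves --a--▸ t2, --b--▸ t0
  t2 = 0 has moves (no moves)
Partition-refinement fixed point:
  B0 = {s0}
  B1 = {s1}
  B2 = {t0}
  B3 = {t1}
  B4 = {t2}
s0 ∈ B0, t0 ∈ B2 → different blocks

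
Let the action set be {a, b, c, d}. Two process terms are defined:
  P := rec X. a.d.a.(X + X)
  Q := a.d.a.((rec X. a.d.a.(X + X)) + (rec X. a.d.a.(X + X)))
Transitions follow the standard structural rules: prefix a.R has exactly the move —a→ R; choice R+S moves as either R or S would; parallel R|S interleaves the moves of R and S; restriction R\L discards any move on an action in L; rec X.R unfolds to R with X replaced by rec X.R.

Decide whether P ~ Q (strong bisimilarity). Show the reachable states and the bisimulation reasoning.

YES

Reachable graph of P (4 states):
  s0 = rec X. a.d.a.(X + X) has moves -a-> s1
  s1 = d.a.((rec X. a.d.a.(X + X)) + (rec X. a.d.a.(X + X))) has moves -d-> s2
  s2 = a.((rec X. a.d.a.(X + X)) + (rec X. a.d.a.(X + X))) has moves -a-> s3
  s3 = (rec X. a.d.a.(X + X)) + (rec X. a.d.a.(X + X)) has moves -a-> s1
Reachable graph of Q (4 states):
  t0 = a.d.a.((rec X. a.d.a.(X + X)) + (rec X. a.d.a.(X + X))) has moves -a-> t1
  t1 = d.a.((rec X. a.d.a.(X + X)) + (rec X. a.d.a.(X + X))) has moves -d-> t2
  t2 = a.((rec X. a.d.a.(X + X)) + (rec X. a.d.a.(X + X))) has moves -a-> t3
  t3 = (rec X. a.d.a.(X + X)) + (rec X. a.d.a.(X + X)) has moves -a-> t1
Bisimilarity quotient blocks:
  B0 = {s0, s3, t0, t3}
  B1 = {s1, t1}
  B2 = {s2, t2}
s0 ∈ B0, t0 ∈ B0 → same block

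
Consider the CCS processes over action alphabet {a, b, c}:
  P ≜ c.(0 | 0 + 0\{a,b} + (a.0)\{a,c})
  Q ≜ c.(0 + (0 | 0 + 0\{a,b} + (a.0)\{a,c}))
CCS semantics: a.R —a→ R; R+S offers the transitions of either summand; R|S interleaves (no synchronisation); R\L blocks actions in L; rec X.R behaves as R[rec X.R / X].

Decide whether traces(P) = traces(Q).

LTS(P): 2 reachable states
  p0 = c.(0 | 0 + 0\{a,b} + (a.0)\{a,c}) | -c-> p1
  p1 = 0 | 0 + 0\{a,b} + (a.0)\{a,c} | ∅
LTS(Q): 2 reachable states
  q0 = c.(0 + (0 | 0 + 0\{a,b} + (a.0)\{a,c})) | -c-> q1
  q1 = 0 + (0 | 0 + 0\{a,b} + (a.0)\{a,c}) | ∅
Coarsest stable partition (strong bisimilarity classes):
  B0 = {p0, q0}
  B1 = {p1, q1}
p0 ∈ B0, q0 ∈ B0 → same block
Bisimilar ⇒ trace-equivalent.

YES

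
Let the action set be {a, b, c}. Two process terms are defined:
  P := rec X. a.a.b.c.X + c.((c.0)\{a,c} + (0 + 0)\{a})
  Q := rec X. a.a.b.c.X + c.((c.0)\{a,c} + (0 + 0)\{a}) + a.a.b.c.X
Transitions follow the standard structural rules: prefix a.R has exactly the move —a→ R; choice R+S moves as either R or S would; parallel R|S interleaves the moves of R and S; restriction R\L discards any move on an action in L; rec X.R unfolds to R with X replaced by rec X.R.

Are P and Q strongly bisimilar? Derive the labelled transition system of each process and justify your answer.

LTS(P): 5 reachable states
  p0 = rec X. a.a.b.c.X + c.((c.0)\{a,c} + (0 + 0)\{a}) | =a=> p1, =c=> p2
  p1 = a.b.c.(rec X. a.a.b.c.X + c.((c.0)\{a,c} + (0 + 0)\{a})) | =a=> p3
  p2 = (c.0)\{a,c} + (0 + 0)\{a} | (no moves)
  p3 = b.c.(rec X. a.a.b.c.X + c.((c.0)\{a,c} + (0 + 0)\{a})) | =b=> p4
  p4 = c.(rec X. a.a.b.c.X + c.((c.0)\{a,c} + (0 + 0)\{a})) | =c=> p0
LTS(Q): 5 reachable states
  q0 = rec X. a.a.b.c.X + c.((c.0)\{a,c} + (0 + 0)\{a}) + a.a.b.c.X | =a=> q1, =c=> q2
  q1 = a.b.c.(rec X. a.a.b.c.X + c.((c.0)\{a,c} + (0 + 0)\{a}) + a.a.b.c.X) | =a=> q3
  q2 = (c.0)\{a,c} + (0 + 0)\{a} | (no moves)
  q3 = b.c.(rec X. a.a.b.c.X + c.((c.0)\{a,c} + (0 + 0)\{a}) + a.a.b.c.X) | =b=> q4
  q4 = c.(rec X. a.a.b.c.X + c.((c.0)\{a,c} + (0 + 0)\{a}) + a.a.b.c.X) | =c=> q0
Coarsest stable partition (strong bisimilarity classes):
  B0 = {p0, q0}
  B1 = {p2, q2}
  B2 = {p1, q1}
  B3 = {p3, q3}
  B4 = {p4, q4}
p0 ∈ B0, q0 ∈ B0 → same block

P ~ Q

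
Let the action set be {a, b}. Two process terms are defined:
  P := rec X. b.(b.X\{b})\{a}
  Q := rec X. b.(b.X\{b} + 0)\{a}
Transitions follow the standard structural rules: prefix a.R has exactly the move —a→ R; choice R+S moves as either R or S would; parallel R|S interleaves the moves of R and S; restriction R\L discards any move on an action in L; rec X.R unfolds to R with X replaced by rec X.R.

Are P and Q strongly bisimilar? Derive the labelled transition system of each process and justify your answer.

P's transition system — 3 states:
  p0 = rec X. b.(b.X\{b})\{a} ⊢ ··b··> p1
  p1 = (b.(rec X. b.(b.X\{b})\{a})\{b})\{a} ⊢ ··b··> p2
  p2 = (rec X. b.(b.X\{b})\{a})\{b}\{a} ⊢ ∅
Q's transition system — 3 states:
  q0 = rec X. b.(b.X\{b} + 0)\{a} ⊢ ··b··> q1
  q1 = (b.(rec X. b.(b.X\{b} + 0)\{a})\{b} + 0)\{a} ⊢ ··b··> q2
  q2 = (rec X. b.(b.X\{b} + 0)\{a})\{b}\{a} ⊢ ∅
Bisimilarity quotient blocks:
  B0 = {p0, q0}
  B1 = {p1, q1}
  B2 = {p2, q2}
p0 ∈ B0, q0 ∈ B0 → same block

YES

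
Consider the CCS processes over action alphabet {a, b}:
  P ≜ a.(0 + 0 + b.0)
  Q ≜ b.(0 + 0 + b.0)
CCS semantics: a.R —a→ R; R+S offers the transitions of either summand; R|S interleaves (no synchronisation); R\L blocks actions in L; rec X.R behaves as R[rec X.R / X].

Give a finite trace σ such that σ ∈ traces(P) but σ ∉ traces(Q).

a

Reachable graph of P (3 states):
  m0 = a.(0 + 0 + b.0) ⊢ ··a··> m1
  m1 = 0 + 0 + b.0 ⊢ ··b··> m2
  m2 = 0 ⊢ (no moves)
Reachable graph of Q (3 states):
  n0 = b.(0 + 0 + b.0) ⊢ ··b··> n1
  n1 = 0 + 0 + b.0 ⊢ ··b··> n2
  n2 = 0 ⊢ (no moves)
Trace ⟨a⟩ through P, begin at {m0}:
  after a @ step 1: {m1}
  ✓ P
Trace ⟨a⟩ through Q, begin at {n0}:
  after a @ step 1: no successor for Q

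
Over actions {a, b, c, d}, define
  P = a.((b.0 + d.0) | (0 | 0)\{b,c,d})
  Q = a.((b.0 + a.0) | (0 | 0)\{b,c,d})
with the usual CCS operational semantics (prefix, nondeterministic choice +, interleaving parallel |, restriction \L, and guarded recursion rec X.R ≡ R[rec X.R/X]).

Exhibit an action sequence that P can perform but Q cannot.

ad

LTS(P): 3 reachable states
  u0 = a.((b.0 + d.0) | (0 | 0)\{b,c,d}) | ··a··> u1
  u1 = (b.0 + d.0) | (0 | 0)\{b,c,d} | ··b··> u2, ··d··> u2
  u2 = 0 | (0 | 0)\{b,c,d} | ∅
LTS(Q): 3 reachable states
  v0 = a.((b.0 + a.0) | (0 | 0)\{b,c,d}) | ··a··> v1
  v1 = (b.0 + a.0) | (0 | 0)\{b,c,d} | ··a··> v2, ··b··> v2
  v2 = 0 | (0 | 0)\{b,c,d} | ∅
Trace ⟨ad⟩ through P, begin at {u0}:
  step 1 (a): {u1}
  step 2 (d): {u2}
  — P admits the full trace.
Trace ⟨ad⟩ through Q, begin at {v0}:
  step 1 (a): {v1}
  step 2 (d): no successor for Q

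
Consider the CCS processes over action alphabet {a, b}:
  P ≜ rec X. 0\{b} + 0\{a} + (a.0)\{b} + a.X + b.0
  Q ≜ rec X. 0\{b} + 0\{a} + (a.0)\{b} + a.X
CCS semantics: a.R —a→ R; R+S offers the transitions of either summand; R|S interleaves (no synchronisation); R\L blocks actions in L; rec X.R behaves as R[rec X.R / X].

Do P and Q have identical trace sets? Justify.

Reachable graph of P (3 states):
  u0 = rec X. 0\{b} + 0\{a} + (a.0)\{b} + a.X + b.0 ⊢ =a=> u0, =a=> u1, =b=> u2
  u1 = 0\{b} ⊢ deadlocked
  u2 = 0 ⊢ deadlocked
Reachable graph of Q (2 states):
  v0 = rec X. 0\{b} + 0\{a} + (a.0)\{b} + a.X ⊢ =a=> v0, =a=> v1
  v1 = 0\{b} ⊢ deadlocked
Executing b from P (initial set {u0}):
  after b @ step 1: {u2}
  P completes σ.
Executing b from Q (initial set {v0}):
  after b @ step 1: ∅  — Q cannot continue

trace-distinct — witness ⟨b⟩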